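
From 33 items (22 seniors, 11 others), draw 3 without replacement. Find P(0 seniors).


P(X=0) = C(22,0)*C(11,3) / C(33,3)
= 1*165 / 5456
= 165/5456 = 15/496

15/496


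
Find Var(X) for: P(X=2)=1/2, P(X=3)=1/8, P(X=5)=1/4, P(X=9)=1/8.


E[X] = 15/4, E[X^2] = 39/2
Var(X) = E[X^2] - (E[X])^2 = 39/2 - (15/4)^2 = 87/16

87/16


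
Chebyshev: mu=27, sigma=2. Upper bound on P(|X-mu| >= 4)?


k = 4/2 = 2
Chebyshev: P(|X-mu| >= k*sigma) <= 1/k^2 = 1/2^2 = 1/4

1/4


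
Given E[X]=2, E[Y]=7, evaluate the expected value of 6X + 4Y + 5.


E[6X + 4Y + 5] = 6*E[X] + 4*E[Y] + 5
= (6)*(2) + (4)*(7) + (5)
= 12 + 28 + 5 = 45

45


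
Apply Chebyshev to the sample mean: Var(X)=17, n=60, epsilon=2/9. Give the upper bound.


Var(Xbar) = Var(X)/n = 17/60
Chebyshev: P(|Xbar-mu| >= 2/9) <= Var(Xbar)/(2/9)^2 = (17/60)/(4/81) = 459/80
Bound exceeds 1, so trivial bound: 1

1


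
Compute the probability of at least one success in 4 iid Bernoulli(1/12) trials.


P(at least one) = 1 - P(none)
P(none) = (1 - 1/12)^4 = (11/12)^4 = 14641/20736
P(at least one) = 1 - 14641/20736 = 6095/20736

6095/20736


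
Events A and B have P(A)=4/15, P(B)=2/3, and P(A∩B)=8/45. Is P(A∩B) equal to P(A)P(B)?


P(A)*P(B) = 4/15*2/3 = 8/45
P(A∩B) = 8/45, which equals P(A)P(B), so independent

Yes, A and B are independent


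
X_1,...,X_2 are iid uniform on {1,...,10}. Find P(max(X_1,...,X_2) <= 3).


P(max <= 3) = P(all X_i <= 3) = (P(X_1 <= 3))^2
= (3/10)^2 = 9/100

9/100


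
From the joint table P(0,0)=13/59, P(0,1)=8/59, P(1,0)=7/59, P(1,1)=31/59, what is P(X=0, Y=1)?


Read from table: P(X=0, Y=1) = 8/59

8/59


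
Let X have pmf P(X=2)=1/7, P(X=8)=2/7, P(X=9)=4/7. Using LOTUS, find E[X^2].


E[X^2] = sum(g(x)*P(x))
= 4*1/7 + 64*2/7 + 81*4/7
= 456/7

456/7


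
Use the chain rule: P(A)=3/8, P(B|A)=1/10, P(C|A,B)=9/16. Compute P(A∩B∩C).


P(A∩B∩C) = P(A) * P(B|A) * P(C|A∩B)
= 3/8 * 1/10 * 9/16
= 3/80 * 9/16 = 27/1280

27/1280


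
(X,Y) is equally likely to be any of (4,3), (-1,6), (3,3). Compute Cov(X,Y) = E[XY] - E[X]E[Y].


E[X]=2, E[Y]=4, E[XY]=5
Cov(X,Y) = E[XY] - E[X]E[Y] = 5 - 2*4 = -3

-3


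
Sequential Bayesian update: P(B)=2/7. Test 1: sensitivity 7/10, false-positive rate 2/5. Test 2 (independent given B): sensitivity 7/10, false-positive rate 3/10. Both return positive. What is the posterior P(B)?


After test 1: P(+) = 7/10*2/7 + 2/5*5/7 = 17/35
P(B|+) = (1/5)/(17/35) = 7/17
After test 2 (use post1 as new prior): P(+) = 7/10*7/17 + 3/10*10/17 = 79/170
P(B|+,+) = (49/170)/(79/170) = 49/79

49/79


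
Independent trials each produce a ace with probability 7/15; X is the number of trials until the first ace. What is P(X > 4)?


P(X > 4) = P(first 4 trials all fail) = (1-p)^4 = (8/15)^4 = 4096/50625

4096/50625


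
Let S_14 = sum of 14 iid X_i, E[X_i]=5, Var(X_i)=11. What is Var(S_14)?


By independence, Var(S_n) = n*Var(X_1) = 14*11 = 154

154


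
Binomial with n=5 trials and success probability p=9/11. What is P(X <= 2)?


P(X<=2) = P(X=0) + P(X=1) + P(X=2)
= 32/161051 + 720/161051 + 6480/161051
= 7232/161051

7232/161051


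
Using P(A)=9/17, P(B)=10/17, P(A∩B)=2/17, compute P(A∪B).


P(A∪B) = P(A) + P(B) - P(A∩B)
= 9/17 + 10/17 - 2/17 = 1

1


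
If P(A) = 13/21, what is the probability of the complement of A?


P(A') = 1 - P(A) = 1 - 13/21 = 8/21

8/21


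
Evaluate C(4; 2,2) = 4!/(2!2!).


4! = 24
Denominator: 2!=2 * 2!=2
Coefficient = 24 / 4 = 6

6


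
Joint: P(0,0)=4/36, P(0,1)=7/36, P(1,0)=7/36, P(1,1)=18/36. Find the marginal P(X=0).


P(X=0) = P(0,0)+P(0,1) = 4/36 + 7/36 = 11/36

11/36


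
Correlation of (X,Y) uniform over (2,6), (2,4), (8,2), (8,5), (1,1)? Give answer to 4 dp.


Cov(X,Y) = 0.2800, Var(X) = 9.7600, Var(Y) = 3.4400
rho = Cov/(sqrt(VarX)*sqrt(VarY)) = 0.0483

0.0483


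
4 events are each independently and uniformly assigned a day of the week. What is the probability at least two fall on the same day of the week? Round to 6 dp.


P(all different) = prod((7-i)/7 for i=0..3) = 0.349854
P(at least one match) = 1 - 0.349854 = 0.650146

0.650146


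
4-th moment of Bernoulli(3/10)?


For Bernoulli: X in {0,1}
E[X^4] = 0^4*(1-3/10) + 1^4*3/10 = 3/10

3/10


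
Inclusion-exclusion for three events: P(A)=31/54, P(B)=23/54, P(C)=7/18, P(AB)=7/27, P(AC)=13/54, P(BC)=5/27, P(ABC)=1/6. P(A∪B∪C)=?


P(A∪B∪C) = P(A)+P(B)+P(C) - P(AB)-P(AC)-P(BC) + P(ABC)
= 31/54+23/54+7/18 - 7/27-13/54-5/27 + 1/6
= 47/54

47/54


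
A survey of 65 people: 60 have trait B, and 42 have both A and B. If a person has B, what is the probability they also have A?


P(A|B) = P(A∩B)/P(B) = (42/65)/(60/65) = 42/60 = 7/10

7/10


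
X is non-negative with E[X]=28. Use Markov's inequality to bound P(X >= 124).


Markov: P(X >= a) <= E[X]/a
P(X >= 124) <= 28/124 = 7/31

7/31


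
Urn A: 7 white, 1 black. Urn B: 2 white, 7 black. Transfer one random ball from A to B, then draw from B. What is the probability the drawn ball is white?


P(transfer white) = 7/8; P(transfer black) = 1/8
If white transferred: Urn II has 3 white of 10, so P(white|white moved) = 3/10
If black transferred: Urn II has 2 white of 10, so P(white|black moved) = 1/5
By total probability: P(white) = 7/8*3/10 + 1/8*1/5 = 23/80

23/80


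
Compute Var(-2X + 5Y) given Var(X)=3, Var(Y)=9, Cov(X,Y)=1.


Var(-2X + 5Y) = (-2)^2*Var(X) + 5^2*Var(Y) + 2*(-2)*5*Cov(X,Y)
= 4*3 + 25*9 - 20*1
= 12 + 225 - 20 = 217

217


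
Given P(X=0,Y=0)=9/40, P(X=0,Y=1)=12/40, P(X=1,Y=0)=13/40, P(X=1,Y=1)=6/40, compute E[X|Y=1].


P(Y=1) = 18/40
E[X|Y=1] = (0*12 + 1*6)/18 = 6/18 = 1/3

1/3


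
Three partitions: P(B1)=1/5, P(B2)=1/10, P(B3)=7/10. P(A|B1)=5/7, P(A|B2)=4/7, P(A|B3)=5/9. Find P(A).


P(A) = P(A|B1)P(B1) + P(A|B2)P(B2) + P(A|B3)P(B3)
= 5/7*1/5 + 4/7*1/10 + 5/9*7/10
= 1/7 + 2/35 + 7/18 = 53/90

53/90


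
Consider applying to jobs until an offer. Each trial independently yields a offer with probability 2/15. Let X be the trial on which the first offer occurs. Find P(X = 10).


P(X=10) = (1-p)^9 * p = (13/15)^9 * 2/15
= 10604499373/38443359375 * 2/15 = 21208998746/576650390625

21208998746/576650390625


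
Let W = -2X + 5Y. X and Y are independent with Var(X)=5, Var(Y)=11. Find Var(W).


Independence => Cov(X,Y)=0
Var(-2X + 5Y) = (-2)^2*Var(X) + 5^2*Var(Y)
= 4*5 + 25*11 = 295

295


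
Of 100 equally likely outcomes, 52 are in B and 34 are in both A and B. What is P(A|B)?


P(A|B) = P(A∩B)/P(B) = (34/100)/(52/100) = 34/52 = 17/26

17/26


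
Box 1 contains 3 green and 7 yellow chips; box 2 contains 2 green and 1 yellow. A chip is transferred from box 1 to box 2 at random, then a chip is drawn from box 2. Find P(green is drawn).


P(transfer green) = 3/10; P(transfer yellow) = 7/10
If green transferred: Urn II has 3 green of 4, so P(green|green moved) = 3/4
If yellow transferred: Urn II has 2 green of 4, so P(green|yellow moved) = 1/2
By total probability: P(green) = 3/10*3/4 + 7/10*1/2 = 23/40

23/40


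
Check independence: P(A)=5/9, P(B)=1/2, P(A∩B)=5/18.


P(A)*P(B) = 5/9*1/2 = 5/18
P(A∩B) = 5/18, which equals P(A)P(B), so independent

Yes, A and B are independent


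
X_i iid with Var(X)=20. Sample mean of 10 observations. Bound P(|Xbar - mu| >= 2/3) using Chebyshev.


Var(Xbar) = Var(X)/n = 20/10
Chebyshev: P(|Xbar-mu| >= 2/3) <= Var(Xbar)/(2/3)^2 = 2/(4/9) = 9/2
Bound exceeds 1, so trivial bound: 1

1


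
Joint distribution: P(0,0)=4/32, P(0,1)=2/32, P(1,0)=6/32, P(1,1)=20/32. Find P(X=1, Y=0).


Read from table: P(X=1, Y=0) = 6/32 = 3/16

3/16


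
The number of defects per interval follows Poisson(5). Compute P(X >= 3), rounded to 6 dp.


P(X>=3) = 1 - P(X<=2) = 1 - (e^(-5)*5^0/0! + e^(-5)*5^1/1! + e^(-5)*5^2/2!)
≈ 1 - (0.0067379470 + 0.0336897350 + 0.0842243375)
= 1 - 0.1246520195 = 0.8753479805
≈ 0.875348

0.875348


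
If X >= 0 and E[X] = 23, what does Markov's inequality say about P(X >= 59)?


Markov: P(X >= a) <= E[X]/a
P(X >= 59) <= 23/59

23/59


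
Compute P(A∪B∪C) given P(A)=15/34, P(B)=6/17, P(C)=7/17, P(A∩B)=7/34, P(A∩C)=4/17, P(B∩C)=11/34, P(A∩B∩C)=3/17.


P(A∪B∪C) = P(A)+P(B)+P(C) - P(AB)-P(AC)-P(BC) + P(ABC)
= 15/34+6/17+7/17 - 7/34-4/17-11/34 + 3/17
= 21/34

21/34


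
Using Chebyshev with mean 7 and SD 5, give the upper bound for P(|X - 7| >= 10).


k = 10/5 = 2
Chebyshev: P(|X-mu| >= k*sigma) <= 1/k^2 = 1/2^2 = 1/4

1/4


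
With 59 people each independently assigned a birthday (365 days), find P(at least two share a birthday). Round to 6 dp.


P(all different) = prod((365-i)/365 for i=0..58) = 0.007011
P(at least one match) = 1 - 0.007011 = 0.992989

0.992989


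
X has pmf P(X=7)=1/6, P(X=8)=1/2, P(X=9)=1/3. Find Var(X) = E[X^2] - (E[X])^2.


E[X] = 49/6, E[X^2] = 403/6
Var(X) = E[X^2] - (E[X])^2 = 403/6 - (49/6)^2 = 17/36

17/36


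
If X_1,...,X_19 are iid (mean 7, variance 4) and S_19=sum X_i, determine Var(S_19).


By independence, Var(S_n) = n*Var(X_1) = 19*4 = 76

76


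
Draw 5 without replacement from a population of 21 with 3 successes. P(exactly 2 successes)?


P(X=2) = C(3,2)*C(18,3) / C(21,5)
= 3*816 / 20349
= 2448/20349 = 16/133

16/133


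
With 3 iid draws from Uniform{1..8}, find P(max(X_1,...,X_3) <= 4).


P(max <= 4) = P(all X_i <= 4) = (P(X_1 <= 4))^3
= (4/8)^3 = (1/2)^3 = 1/8

1/8


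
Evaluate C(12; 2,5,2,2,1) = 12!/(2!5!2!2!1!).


12! = 479001600
Denominator: 2!=2 * 5!=120 * 2!=2 * 2!=2 * 1!=1
Coefficient = 479001600 / 960 = 498960

498960


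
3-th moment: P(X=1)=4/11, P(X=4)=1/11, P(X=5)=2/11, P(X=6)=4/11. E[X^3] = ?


E[X^3] = sum(x^3 * P(x))
= 1*4/11 + 64*1/11 + 125*2/11 + 216*4/11
= 1182/11

1182/11


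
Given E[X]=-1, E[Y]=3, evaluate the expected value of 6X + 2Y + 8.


E[6X + 2Y + 8] = 6*E[X] + 2*E[Y] + 8
= (6)*(-1) + (2)*(3) + (8)
= -6 + 6 + 8 = 8

8


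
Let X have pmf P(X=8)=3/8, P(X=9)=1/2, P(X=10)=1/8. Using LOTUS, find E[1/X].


E[1/X] = sum(g(x)*P(x))
= 1/8*3/8 + 1/9*1/2 + 1/10*1/8
= 331/2880

331/2880


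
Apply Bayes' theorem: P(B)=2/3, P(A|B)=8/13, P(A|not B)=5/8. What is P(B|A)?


P(A) = P(A|B)P(B) + P(A|B')P(B') = 8/13*2/3 + 5/8*1/3 = 193/312
P(B|A) = P(A|B)P(B)/P(A) = (16/39)/(193/312) = 128/193

128/193


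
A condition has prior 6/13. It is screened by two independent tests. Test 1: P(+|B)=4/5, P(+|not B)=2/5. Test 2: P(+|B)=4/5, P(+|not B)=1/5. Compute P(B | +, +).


After test 1: P(+) = 4/5*6/13 + 2/5*7/13 = 38/65
P(B|+) = (24/65)/(38/65) = 12/19
After test 2 (use post1 as new prior): P(+) = 4/5*12/19 + 1/5*7/19 = 11/19
P(B|+,+) = (48/95)/(11/19) = 48/55

48/55


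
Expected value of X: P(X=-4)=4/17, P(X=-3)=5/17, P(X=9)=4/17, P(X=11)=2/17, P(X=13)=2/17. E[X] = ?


E[X] = sum(x * P(x))
= -4*4/17 - 3*5/17 + 9*4/17 + 11*2/17 + 13*2/17
= 53/17

53/17


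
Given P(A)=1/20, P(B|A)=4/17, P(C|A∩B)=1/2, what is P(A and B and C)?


P(A∩B∩C) = P(A) * P(B|A) * P(C|A∩B)
= 1/20 * 4/17 * 1/2
= 1/85 * 1/2 = 1/170

1/170


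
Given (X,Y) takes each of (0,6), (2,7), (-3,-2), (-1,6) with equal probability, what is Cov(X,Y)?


E[X]=-1/2, E[Y]=17/4, E[XY]=7/2
Cov(X,Y) = E[XY] - E[X]E[Y] = 7/2 + 1/2*17/4 = 45/8

45/8


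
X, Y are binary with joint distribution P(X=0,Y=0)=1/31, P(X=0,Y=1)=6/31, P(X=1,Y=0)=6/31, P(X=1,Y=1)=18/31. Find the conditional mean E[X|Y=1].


P(Y=1) = 24/31
E[X|Y=1] = (0*6 + 1*18)/24 = 18/24 = 3/4

3/4


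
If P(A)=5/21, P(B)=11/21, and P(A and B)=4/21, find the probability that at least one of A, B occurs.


P(A∪B) = P(A) + P(B) - P(A∩B)
= 5/21 + 11/21 - 4/21 = 4/7

4/7


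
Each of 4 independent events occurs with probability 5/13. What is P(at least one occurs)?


P(at least one) = 1 - P(none)
P(none) = (1 - 5/13)^4 = (8/13)^4 = 4096/28561
P(at least one) = 1 - 4096/28561 = 24465/28561

24465/28561


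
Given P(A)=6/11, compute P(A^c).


P(A') = 1 - P(A) = 1 - 6/11 = 5/11

5/11


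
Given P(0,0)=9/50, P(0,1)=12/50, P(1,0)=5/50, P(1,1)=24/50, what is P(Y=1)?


P(Y=1) = P(0,1)+P(1,1) = 12/50 + 24/50 = 36/50 = 18/25

18/25


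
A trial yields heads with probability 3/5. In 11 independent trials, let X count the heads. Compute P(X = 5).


P(X=5) = C(11,5) * p^5 * (1-p)^6
= 462 * 243/3125 * 64/15625
= 7185024/48828125

7185024/48828125


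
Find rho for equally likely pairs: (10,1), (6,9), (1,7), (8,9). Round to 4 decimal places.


Cov(X,Y) = -4.8750, Var(X) = 11.1875, Var(Y) = 10.7500
rho = Cov/(sqrt(VarX)*sqrt(VarY)) = -0.4445

-0.4445


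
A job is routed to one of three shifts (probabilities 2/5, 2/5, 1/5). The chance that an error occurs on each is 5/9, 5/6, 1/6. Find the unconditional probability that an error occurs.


P(A) = P(A|B1)P(B1) + P(A|B2)P(B2) + P(A|B3)P(B3)
= 5/9*2/5 + 5/6*2/5 + 1/6*1/5
= 2/9 + 1/3 + 1/30 = 53/90

53/90


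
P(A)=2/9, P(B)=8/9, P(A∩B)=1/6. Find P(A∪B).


P(A∪B) = P(A) + P(B) - P(A∩B)
= 2/9 + 8/9 - 1/6 = 17/18

17/18


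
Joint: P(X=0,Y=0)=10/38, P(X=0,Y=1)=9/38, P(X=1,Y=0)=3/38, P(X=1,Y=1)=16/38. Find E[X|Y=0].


P(Y=0) = 13/38
E[X|Y=0] = (0*10 + 1*3)/13 = 3/13

3/13


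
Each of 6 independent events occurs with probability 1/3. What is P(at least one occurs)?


P(at least one) = 1 - P(none)
P(none) = (1 - 1/3)^6 = (2/3)^6 = 64/729
P(at least one) = 1 - 64/729 = 665/729

665/729


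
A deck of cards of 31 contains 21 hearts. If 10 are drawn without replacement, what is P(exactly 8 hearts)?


P(X=8) = C(21,8)*C(10,2) / C(31,10)
= 203490*45 / 44352165
= 9157050/44352165 = 610470/2956811

610470/2956811


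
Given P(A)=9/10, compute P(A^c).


P(A') = 1 - P(A) = 1 - 9/10 = 1/10

1/10


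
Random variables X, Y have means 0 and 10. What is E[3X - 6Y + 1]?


E[3X - 6Y + 1] = 3*E[X] - 6*E[Y] + 1
= (3)*(0) + (-6)*(10) + (1)
= 0 - 60 + 1 = -59

-59


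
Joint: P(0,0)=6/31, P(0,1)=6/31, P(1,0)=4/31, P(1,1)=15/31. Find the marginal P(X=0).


P(X=0) = P(0,0)+P(0,1) = 6/31 + 6/31 = 12/31

12/31


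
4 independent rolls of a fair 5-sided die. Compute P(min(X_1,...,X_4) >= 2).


P(min >= 2) = P(all X_i >= 2) = (P(X_1 >= 2))^4
= (4/5)^4 = 256/625

256/625


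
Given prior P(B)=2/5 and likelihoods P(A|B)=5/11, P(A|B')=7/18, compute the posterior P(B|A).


P(A) = P(A|B)P(B) + P(A|B')P(B') = 5/11*2/5 + 7/18*3/5 = 137/330
P(B|A) = P(A|B)P(B)/P(A) = (2/11)/(137/330) = 60/137

60/137


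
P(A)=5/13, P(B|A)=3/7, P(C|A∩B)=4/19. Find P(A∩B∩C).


P(A∩B∩C) = P(A) * P(B|A) * P(C|A∩B)
= 5/13 * 3/7 * 4/19
= 15/91 * 4/19 = 60/1729

60/1729


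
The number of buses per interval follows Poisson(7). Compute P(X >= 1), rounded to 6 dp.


P(X>=1) = 1 - P(X<=0) = 1 - (e^(-7)*7^0/0!)
≈ 1 - 0.0009118820 = 0.9990881180
≈ 0.999088

0.999088


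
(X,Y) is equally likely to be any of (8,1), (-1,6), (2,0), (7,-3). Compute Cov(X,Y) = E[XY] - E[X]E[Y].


E[X]=4, E[Y]=1, E[XY]=-19/4
Cov(X,Y) = E[XY] - E[X]E[Y] = -19/4 - 4*1 = -35/4

-35/4


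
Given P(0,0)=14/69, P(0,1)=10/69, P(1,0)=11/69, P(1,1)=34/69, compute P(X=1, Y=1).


Read from table: P(X=1, Y=1) = 34/69

34/69


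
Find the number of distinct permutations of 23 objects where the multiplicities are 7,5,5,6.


23! = 25852016738884976640000
Denominator: 7!=5040 * 5!=120 * 5!=120 * 6!=720
Coefficient = 25852016738884976640000 / 52254720000 = 494730748512

494730748512


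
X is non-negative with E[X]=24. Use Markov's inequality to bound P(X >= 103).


Markov: P(X >= a) <= E[X]/a
P(X >= 103) <= 24/103

24/103


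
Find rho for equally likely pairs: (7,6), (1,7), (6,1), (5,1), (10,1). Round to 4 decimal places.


Cov(X,Y) = -4.5600, Var(X) = 8.5600, Var(Y) = 7.3600
rho = Cov/(sqrt(VarX)*sqrt(VarY)) = -0.5745

-0.5745


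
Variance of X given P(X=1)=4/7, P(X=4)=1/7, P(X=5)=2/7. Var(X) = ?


E[X] = 18/7, E[X^2] = 10
Var(X) = E[X^2] - (E[X])^2 = 10 - (18/7)^2 = 166/49

166/49


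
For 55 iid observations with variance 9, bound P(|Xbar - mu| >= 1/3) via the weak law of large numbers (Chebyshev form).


Var(Xbar) = Var(X)/n = 9/55
Chebyshev: P(|Xbar-mu| >= 1/3) <= Var(Xbar)/(1/3)^2 = (9/55)/(1/9) = 81/55
Bound exceeds 1, so trivial bound: 1

1


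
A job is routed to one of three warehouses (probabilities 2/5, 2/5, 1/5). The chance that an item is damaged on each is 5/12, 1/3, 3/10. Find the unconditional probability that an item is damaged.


P(A) = P(A|B1)P(B1) + P(A|B2)P(B2) + P(A|B3)P(B3)
= 5/12*2/5 + 1/3*2/5 + 3/10*1/5
= 1/6 + 2/15 + 3/50 = 9/25

9/25


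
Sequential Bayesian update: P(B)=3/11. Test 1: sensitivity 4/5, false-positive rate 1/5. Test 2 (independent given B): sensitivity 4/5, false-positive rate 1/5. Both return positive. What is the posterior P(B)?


After test 1: P(+) = 4/5*3/11 + 1/5*8/11 = 4/11
P(B|+) = (12/55)/(4/11) = 3/5
After test 2 (use post1 as new prior): P(+) = 4/5*3/5 + 1/5*2/5 = 14/25
P(B|+,+) = (12/25)/(14/25) = 6/7

6/7


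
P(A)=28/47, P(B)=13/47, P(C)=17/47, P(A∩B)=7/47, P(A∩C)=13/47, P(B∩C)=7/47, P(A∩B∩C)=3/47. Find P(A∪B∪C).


P(A∪B∪C) = P(A)+P(B)+P(C) - P(AB)-P(AC)-P(BC) + P(ABC)
= 28/47+13/47+17/47 - 7/47-13/47-7/47 + 3/47
= 34/47

34/47


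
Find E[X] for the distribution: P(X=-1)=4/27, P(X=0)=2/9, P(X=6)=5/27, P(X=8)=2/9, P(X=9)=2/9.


E[X] = sum(x * P(x))
= -1*4/27 + 0*2/9 + 6*5/27 + 8*2/9 + 9*2/9
= 128/27

128/27


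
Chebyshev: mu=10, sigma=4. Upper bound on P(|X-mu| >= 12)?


k = 12/4 = 3
Chebyshev: P(|X-mu| >= k*sigma) <= 1/k^2 = 1/3^2 = 1/9

1/9


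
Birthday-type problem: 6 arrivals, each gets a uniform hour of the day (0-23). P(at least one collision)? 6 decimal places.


P(all different) = prod((24-i)/24 for i=0..5) = 0.507104
P(at least one match) = 1 - 0.507104 = 0.492896

0.492896


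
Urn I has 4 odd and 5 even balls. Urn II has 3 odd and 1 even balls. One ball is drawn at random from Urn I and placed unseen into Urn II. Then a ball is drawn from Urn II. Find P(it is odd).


P(transfer odd) = 4/9; P(transfer even) = 5/9
If odd transferred: Urn II has 4 odd of 5, so P(odd|odd moved) = 4/5
If even transferred: Urn II has 3 odd of 5, so P(odd|even moved) = 3/5
By total probability: P(odd) = 4/9*4/5 + 5/9*3/5 = 31/45

31/45


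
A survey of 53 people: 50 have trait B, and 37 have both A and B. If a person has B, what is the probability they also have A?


P(A|B) = P(A∩B)/P(B) = (37/53)/(50/53) = 37/50

37/50


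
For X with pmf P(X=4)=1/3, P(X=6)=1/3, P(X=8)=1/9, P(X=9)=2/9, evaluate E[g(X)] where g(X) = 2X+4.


E[2X+4] = sum(g(x)*P(x))
= 12*1/3 + 16*1/3 + 20*1/9 + 22*2/9
= 148/9

148/9


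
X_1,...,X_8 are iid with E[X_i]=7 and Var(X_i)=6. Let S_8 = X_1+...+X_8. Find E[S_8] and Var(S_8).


E[S_n] = n*mu = 8*7 = 56
Var(S_n) = n*sigma^2 = 8*6 = 48

E[S_8]=56, Var(S_8)=48


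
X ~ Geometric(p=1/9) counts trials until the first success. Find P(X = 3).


P(X=3) = (1-p)^2 * p = (8/9)^2 * 1/9
= 64/81 * 1/9 = 64/729

64/729


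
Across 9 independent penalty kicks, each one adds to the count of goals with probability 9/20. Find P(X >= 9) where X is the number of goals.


P(X>=9) = P(X=9)
= 387420489/512000000000
= 387420489/512000000000

387420489/512000000000


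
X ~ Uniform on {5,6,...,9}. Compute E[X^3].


E[X^3] = (1/5) * sum(x^3 for x=5..9)
= 1925/5 = 385

385


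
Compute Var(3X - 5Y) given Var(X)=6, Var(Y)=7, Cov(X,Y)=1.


Var(3X - 5Y) = 3^2*Var(X) + (-5)^2*Var(Y) + 2*3*(-5)*Cov(X,Y)
= 9*6 + 25*7 - 30*1
= 54 + 175 - 30 = 199

199


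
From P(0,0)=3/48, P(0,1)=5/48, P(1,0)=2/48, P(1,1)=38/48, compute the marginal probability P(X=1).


P(X=1) = P(1,0)+P(1,1) = 2/48 + 38/48 = 40/48 = 5/6

5/6


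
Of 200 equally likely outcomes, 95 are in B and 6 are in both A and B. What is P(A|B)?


P(A|B) = P(A∩B)/P(B) = (6/200)/(95/200) = 6/95

6/95


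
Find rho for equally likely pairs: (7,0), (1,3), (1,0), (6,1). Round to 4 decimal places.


Cov(X,Y) = -1.5000, Var(X) = 7.6875, Var(Y) = 1.5000
rho = Cov/(sqrt(VarX)*sqrt(VarY)) = -0.4417

-0.4417


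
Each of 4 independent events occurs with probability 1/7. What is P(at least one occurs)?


P(at least one) = 1 - P(none)
P(none) = (1 - 1/7)^4 = (6/7)^4 = 1296/2401
P(at least one) = 1 - 1296/2401 = 1105/2401

1105/2401


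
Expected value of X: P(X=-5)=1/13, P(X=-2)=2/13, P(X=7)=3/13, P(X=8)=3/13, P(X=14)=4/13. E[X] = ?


E[X] = sum(x * P(x))
= -5*1/13 - 2*2/13 + 7*3/13 + 8*3/13 + 14*4/13
= 92/13

92/13


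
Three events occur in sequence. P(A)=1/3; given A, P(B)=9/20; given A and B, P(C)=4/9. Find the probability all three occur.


P(A∩B∩C) = P(A) * P(B|A) * P(C|A∩B)
= 1/3 * 9/20 * 4/9
= 3/20 * 4/9 = 1/15

1/15


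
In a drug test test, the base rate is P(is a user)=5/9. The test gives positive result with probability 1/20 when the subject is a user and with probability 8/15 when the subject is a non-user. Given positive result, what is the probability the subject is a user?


P(A) = P(A|B)P(B) + P(A|B')P(B') = 1/20*5/9 + 8/15*4/9 = 143/540
P(B|A) = P(A|B)P(B)/P(A) = (1/36)/(143/540) = 15/143

15/143


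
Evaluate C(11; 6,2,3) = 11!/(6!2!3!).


11! = 39916800
Denominator: 6!=720 * 2!=2 * 3!=6
Coefficient = 39916800 / 8640 = 4620

4620


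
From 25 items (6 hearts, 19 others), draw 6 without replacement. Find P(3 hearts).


P(X=3) = C(6,3)*C(19,3) / C(25,6)
= 20*969 / 177100
= 19380/177100 = 969/8855

969/8855


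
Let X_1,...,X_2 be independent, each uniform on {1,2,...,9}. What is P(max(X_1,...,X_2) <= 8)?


P(max <= 8) = P(all X_i <= 8) = (P(X_1 <= 8))^2
= (8/9)^2 = 64/81

64/81


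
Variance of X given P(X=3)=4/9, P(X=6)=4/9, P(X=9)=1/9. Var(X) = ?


E[X] = 5, E[X^2] = 29
Var(X) = E[X^2] - (E[X])^2 = 29 - (5)^2 = 4

4


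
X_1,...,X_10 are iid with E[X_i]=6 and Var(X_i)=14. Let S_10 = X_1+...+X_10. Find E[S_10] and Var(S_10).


E[S_n] = n*mu = 10*6 = 60
Var(S_n) = n*sigma^2 = 10*14 = 140

E[S_10]=60, Var(S_10)=140


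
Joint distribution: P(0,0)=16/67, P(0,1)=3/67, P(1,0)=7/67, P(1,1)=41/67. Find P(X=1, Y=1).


Read from table: P(X=1, Y=1) = 41/67

41/67


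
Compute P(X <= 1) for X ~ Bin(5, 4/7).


P(X<=1) = P(X=0) + P(X=1)
= 243/16807 + 1620/16807
= 1863/16807

1863/16807


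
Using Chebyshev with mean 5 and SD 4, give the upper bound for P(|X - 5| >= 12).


k = 12/4 = 3
Chebyshev: P(|X-mu| >= k*sigma) <= 1/k^2 = 1/3^2 = 1/9

1/9


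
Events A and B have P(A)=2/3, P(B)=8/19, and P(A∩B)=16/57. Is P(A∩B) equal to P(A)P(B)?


P(A)*P(B) = 2/3*8/19 = 16/57
P(A∩B) = 16/57, which equals P(A)P(B), so independent

Yes, A and B are independent


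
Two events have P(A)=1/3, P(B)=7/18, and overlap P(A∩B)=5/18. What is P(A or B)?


P(A∪B) = P(A) + P(B) - P(A∩B)
= 1/3 + 7/18 - 5/18 = 4/9

4/9


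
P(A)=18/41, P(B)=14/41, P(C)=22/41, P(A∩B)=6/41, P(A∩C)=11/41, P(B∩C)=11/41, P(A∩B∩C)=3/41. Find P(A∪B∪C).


P(A∪B∪C) = P(A)+P(B)+P(C) - P(AB)-P(AC)-P(BC) + P(ABC)
= 18/41+14/41+22/41 - 6/41-11/41-11/41 + 3/41
= 29/41

29/41


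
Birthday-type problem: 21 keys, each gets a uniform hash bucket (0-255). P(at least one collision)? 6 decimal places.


P(all different) = prod((256-i)/256 for i=0..20) = 0.430362
P(at least one match) = 1 - 0.430362 = 0.569638

0.569638


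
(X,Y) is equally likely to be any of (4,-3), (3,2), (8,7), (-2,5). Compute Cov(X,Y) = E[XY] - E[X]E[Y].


E[X]=13/4, E[Y]=11/4, E[XY]=10
Cov(X,Y) = E[XY] - E[X]E[Y] = 10 - 13/4*11/4 = 17/16

17/16


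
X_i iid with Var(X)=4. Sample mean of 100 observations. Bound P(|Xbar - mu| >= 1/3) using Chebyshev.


Var(Xbar) = Var(X)/n = 4/100
Chebyshev: P(|Xbar-mu| >= 1/3) <= Var(Xbar)/(1/3)^2 = (1/25)/(1/9) = 9/25

9/25


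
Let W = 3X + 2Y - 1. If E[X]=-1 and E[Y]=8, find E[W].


E[3X + 2Y - 1] = 3*E[X] + 2*E[Y] - 1
= (3)*(-1) + (2)*(8) + (-1)
= -3 + 16 - 1 = 12

12


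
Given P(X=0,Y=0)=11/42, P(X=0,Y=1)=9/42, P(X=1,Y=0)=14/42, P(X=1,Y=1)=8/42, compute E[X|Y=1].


P(Y=1) = 17/42
E[X|Y=1] = (0*9 + 1*8)/17 = 8/17

8/17


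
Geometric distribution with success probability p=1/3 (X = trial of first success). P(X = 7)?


P(X=7) = (1-p)^6 * p = (2/3)^6 * 1/3
= 64/729 * 1/3 = 64/2187

64/2187


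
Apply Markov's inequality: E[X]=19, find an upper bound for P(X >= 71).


Markov: P(X >= a) <= E[X]/a
P(X >= 71) <= 19/71

19/71


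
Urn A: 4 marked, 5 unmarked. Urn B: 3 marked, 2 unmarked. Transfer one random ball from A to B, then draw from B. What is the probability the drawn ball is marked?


P(transfer marked) = 4/9; P(transfer unmarked) = 5/9
If marked transferred: Urn II has 4 marked of 6, so P(marked|marked moved) = 2/3
If unmarked transferred: Urn II has 3 marked of 6, so P(marked|unmarked moved) = 1/2
By total probability: P(marked) = 4/9*2/3 + 5/9*1/2 = 31/54

31/54


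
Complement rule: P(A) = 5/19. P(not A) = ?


P(A') = 1 - P(A) = 1 - 5/19 = 14/19

14/19


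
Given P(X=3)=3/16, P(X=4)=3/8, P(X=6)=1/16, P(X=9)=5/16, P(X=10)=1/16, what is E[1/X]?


E[1/X] = sum(g(x)*P(x))
= 1/3*3/16 + 1/4*3/8 + 1/6*1/16 + 1/9*5/16 + 1/10*1/16
= 299/1440

299/1440


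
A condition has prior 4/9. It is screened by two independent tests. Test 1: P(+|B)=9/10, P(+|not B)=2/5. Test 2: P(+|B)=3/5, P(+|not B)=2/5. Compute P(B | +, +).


After test 1: P(+) = 9/10*4/9 + 2/5*5/9 = 28/45
P(B|+) = (2/5)/(28/45) = 9/14
After test 2 (use post1 as new prior): P(+) = 3/5*9/14 + 2/5*5/14 = 37/70
P(B|+,+) = (27/70)/(37/70) = 27/37

27/37


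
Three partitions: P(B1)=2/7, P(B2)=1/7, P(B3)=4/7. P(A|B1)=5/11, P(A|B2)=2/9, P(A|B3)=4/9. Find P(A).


P(A) = P(A|B1)P(B1) + P(A|B2)P(B2) + P(A|B3)P(B3)
= 5/11*2/7 + 2/9*1/7 + 4/9*4/7
= 10/77 + 2/63 + 16/63 = 32/77

32/77


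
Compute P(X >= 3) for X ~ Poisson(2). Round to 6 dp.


P(X>=3) = 1 - P(X<=2) = 1 - (e^(-2)*2^0/0! + e^(-2)*2^1/1! + e^(-2)*2^2/2!)
≈ 1 - (0.1353352832 + 0.2706705665 + 0.2706705665)
= 1 - 0.6766764162 = 0.3233235838
≈ 0.323324

0.323324


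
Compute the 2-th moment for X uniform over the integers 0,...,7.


E[X^2] = (1/8) * sum(x^2 for x=0..7)
= 140/8 = 35/2

35/2


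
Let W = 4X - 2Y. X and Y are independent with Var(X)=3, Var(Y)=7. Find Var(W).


Independence => Cov(X,Y)=0
Var(4X - 2Y) = 4^2*Var(X) + (-2)^2*Var(Y)
= 16*3 + 4*7 = 76

76


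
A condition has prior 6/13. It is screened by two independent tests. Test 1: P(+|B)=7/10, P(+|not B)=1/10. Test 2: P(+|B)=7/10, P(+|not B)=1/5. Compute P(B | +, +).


After test 1: P(+) = 7/10*6/13 + 1/10*7/13 = 49/130
P(B|+) = (21/65)/(49/130) = 6/7
After test 2 (use post1 as new prior): P(+) = 7/10*6/7 + 1/5*1/7 = 22/35
P(B|+,+) = (3/5)/(22/35) = 21/22

21/22


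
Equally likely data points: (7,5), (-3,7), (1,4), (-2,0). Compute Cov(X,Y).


E[X]=3/4, E[Y]=4, E[XY]=9/2
Cov(X,Y) = E[XY] - E[X]E[Y] = 9/2 - 3/4*4 = 3/2

3/2


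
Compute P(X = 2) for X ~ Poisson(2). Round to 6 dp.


P(X=2) = e^(-2) * 2^2 / 2!
≈ 0.1353352832 * 4 / 2
≈ 0.270671

0.270671


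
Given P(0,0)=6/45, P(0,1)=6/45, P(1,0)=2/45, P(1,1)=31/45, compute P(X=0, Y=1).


Read from table: P(X=0, Y=1) = 6/45 = 2/15

2/15


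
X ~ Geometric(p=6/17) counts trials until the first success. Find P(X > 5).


P(X > 5) = P(first 5 trials all fail) = (1-p)^5 = (11/17)^5 = 161051/1419857

161051/1419857


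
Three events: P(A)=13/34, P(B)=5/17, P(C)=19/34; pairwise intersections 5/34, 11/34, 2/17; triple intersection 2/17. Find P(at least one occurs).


P(A∪B∪C) = P(A)+P(B)+P(C) - P(AB)-P(AC)-P(BC) + P(ABC)
= 13/34+5/17+19/34 - 5/34-11/34-2/17 + 2/17
= 13/17

13/17


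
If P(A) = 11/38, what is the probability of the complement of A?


P(A') = 1 - P(A) = 1 - 11/38 = 27/38

27/38


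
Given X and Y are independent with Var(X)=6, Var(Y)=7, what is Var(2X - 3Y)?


Independence => Cov(X,Y)=0
Var(2X - 3Y) = 2^2*Var(X) + (-3)^2*Var(Y)
= 4*6 + 9*7 = 87

87


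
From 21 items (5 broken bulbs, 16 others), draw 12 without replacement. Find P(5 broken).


P(X=5) = C(5,5)*C(16,7) / C(21,12)
= 1*11440 / 293930
= 11440/293930 = 88/2261

88/2261


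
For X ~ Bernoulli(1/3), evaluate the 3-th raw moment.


For Bernoulli: X in {0,1}
E[X^3] = 0^3*(1-1/3) + 1^3*1/3 = 1/3

1/3


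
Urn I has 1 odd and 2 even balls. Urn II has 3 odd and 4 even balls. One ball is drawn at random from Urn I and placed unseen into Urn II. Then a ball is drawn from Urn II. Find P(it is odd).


P(transfer odd) = 1/3; P(transfer even) = 2/3
If odd transferred: Urn II has 4 odd of 8, so P(odd|odd moved) = 1/2
If even transferred: Urn II has 3 odd of 8, so P(odd|even moved) = 3/8
By total probability: P(odd) = 1/3*1/2 + 2/3*3/8 = 5/12

5/12


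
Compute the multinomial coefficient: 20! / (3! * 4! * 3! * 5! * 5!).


20! = 2432902008176640000
Denominator: 3!=6 * 4!=24 * 3!=6 * 5!=120 * 5!=120
Coefficient = 2432902008176640000 / 12441600 = 195545750400

195545750400


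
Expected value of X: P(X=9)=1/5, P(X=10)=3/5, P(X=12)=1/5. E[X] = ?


E[X] = sum(x * P(x))
= 9*1/5 + 10*3/5 + 12*1/5
= 51/5

51/5


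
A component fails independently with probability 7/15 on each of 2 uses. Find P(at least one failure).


P(at least one) = 1 - P(none)
P(none) = (1 - 7/15)^2 = (8/15)^2 = 64/225
P(at least one) = 1 - 64/225 = 161/225

161/225


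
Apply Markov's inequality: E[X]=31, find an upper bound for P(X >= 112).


Markov: P(X >= a) <= E[X]/a
P(X >= 112) <= 31/112

31/112


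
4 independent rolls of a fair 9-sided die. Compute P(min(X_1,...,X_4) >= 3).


P(min >= 3) = P(all X_i >= 3) = (P(X_1 >= 3))^4
= (7/9)^4 = 2401/6561

2401/6561


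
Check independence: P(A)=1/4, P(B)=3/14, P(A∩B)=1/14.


P(A)*P(B) = 1/4*3/14 = 3/56
P(A∩B) = 1/14 != 3/56, so not independent

No, A and B are not independent


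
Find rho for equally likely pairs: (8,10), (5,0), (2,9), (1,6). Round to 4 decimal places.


Cov(X,Y) = 1.0000, Var(X) = 7.5000, Var(Y) = 15.1875
rho = Cov/(sqrt(VarX)*sqrt(VarY)) = 0.0937

0.0937


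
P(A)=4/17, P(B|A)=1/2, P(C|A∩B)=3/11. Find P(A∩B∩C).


P(A∩B∩C) = P(A) * P(B|A) * P(C|A∩B)
= 4/17 * 1/2 * 3/11
= 2/17 * 3/11 = 6/187

6/187


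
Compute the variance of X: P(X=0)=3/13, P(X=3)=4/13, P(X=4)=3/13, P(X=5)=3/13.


E[X] = 3, E[X^2] = 159/13
Var(X) = E[X^2] - (E[X])^2 = 159/13 - (3)^2 = 42/13

42/13


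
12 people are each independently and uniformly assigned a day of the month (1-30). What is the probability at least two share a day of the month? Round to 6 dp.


P(all different) = prod((30-i)/30 for i=0..11) = 0.077959
P(at least one match) = 1 - 0.077959 = 0.922041

0.922041


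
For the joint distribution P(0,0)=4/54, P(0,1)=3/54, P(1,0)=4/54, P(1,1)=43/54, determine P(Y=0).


P(Y=0) = P(0,0)+P(1,0) = 4/54 + 4/54 = 8/54 = 4/27

4/27


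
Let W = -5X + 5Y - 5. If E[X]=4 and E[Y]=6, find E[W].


E[-5X + 5Y - 5] = -5*E[X] + 5*E[Y] - 5
= (-5)*(4) + (5)*(6) + (-5)
= -20 + 30 - 5 = 5

5


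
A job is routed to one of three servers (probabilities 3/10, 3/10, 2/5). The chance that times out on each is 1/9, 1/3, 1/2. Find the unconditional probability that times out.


P(A) = P(A|B1)P(B1) + P(A|B2)P(B2) + P(A|B3)P(B3)
= 1/9*3/10 + 1/3*3/10 + 1/2*2/5
= 1/30 + 1/10 + 1/5 = 1/3

1/3


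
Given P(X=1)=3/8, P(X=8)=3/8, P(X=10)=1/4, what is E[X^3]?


E[X^3] = sum(g(x)*P(x))
= 1*3/8 + 512*3/8 + 1000*1/4
= 3539/8

3539/8


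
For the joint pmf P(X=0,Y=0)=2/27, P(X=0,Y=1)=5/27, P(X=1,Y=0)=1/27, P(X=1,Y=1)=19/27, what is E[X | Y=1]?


P(Y=1) = 24/27
E[X|Y=1] = (0*5 + 1*19)/24 = 19/24

19/24


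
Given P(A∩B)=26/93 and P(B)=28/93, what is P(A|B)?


P(A|B) = P(A∩B)/P(B) = (26/93)/(28/93) = 26/28 = 13/14

13/14


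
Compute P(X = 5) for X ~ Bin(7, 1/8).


P(X=5) = C(7,5) * p^5 * (1-p)^2
= 21 * 1/32768 * 49/64
= 1029/2097152

1029/2097152


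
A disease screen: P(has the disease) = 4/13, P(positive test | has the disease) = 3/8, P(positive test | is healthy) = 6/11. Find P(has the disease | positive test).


P(A) = P(A|B)P(B) + P(A|B')P(B') = 3/8*4/13 + 6/11*9/13 = 141/286
P(B|A) = P(A|B)P(B)/P(A) = (3/26)/(141/286) = 11/47

11/47


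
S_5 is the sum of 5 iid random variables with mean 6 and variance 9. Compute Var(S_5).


By independence, Var(S_n) = n*Var(X_1) = 5*9 = 45

45


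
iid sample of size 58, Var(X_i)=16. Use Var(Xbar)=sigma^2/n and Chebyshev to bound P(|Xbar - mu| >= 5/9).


Var(Xbar) = Var(X)/n = 16/58
Chebyshev: P(|Xbar-mu| >= 5/9) <= Var(Xbar)/(5/9)^2 = (8/29)/(25/81) = 648/725

648/725


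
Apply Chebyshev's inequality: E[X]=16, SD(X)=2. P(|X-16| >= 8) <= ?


k = 8/2 = 4
Chebyshev: P(|X-mu| >= k*sigma) <= 1/k^2 = 1/4^2 = 1/16

1/16


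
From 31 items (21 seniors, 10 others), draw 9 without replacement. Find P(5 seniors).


P(X=5) = C(21,5)*C(10,4) / C(31,9)
= 20349*210 / 20160075
= 4273290/20160075 = 284886/1344005

284886/1344005


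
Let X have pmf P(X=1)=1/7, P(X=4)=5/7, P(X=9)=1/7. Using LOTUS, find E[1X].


E[1X] = sum(g(x)*P(x))
= 1*1/7 + 4*5/7 + 9*1/7
= 30/7

30/7


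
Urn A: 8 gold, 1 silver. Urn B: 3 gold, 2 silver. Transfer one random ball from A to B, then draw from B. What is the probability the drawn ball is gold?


P(transfer gold) = 8/9; P(transfer silver) = 1/9
If gold transferred: Urn II has 4 gold of 6, so P(gold|gold moved) = 2/3
If silver transferred: Urn II has 3 gold of 6, so P(gold|silver moved) = 1/2
By total probability: P(gold) = 8/9*2/3 + 1/9*1/2 = 35/54

35/54


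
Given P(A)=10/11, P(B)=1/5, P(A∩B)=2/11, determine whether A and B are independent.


P(A)*P(B) = 10/11*1/5 = 2/11
P(A∩B) = 2/11, which equals P(A)P(B), so independent

Yes, A and B are independent


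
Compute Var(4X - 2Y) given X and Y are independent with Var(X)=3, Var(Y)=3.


Independence => Cov(X,Y)=0
Var(4X - 2Y) = 4^2*Var(X) + (-2)^2*Var(Y)
= 16*3 + 4*3 = 60

60


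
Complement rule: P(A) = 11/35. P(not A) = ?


P(A') = 1 - P(A) = 1 - 11/35 = 24/35

24/35


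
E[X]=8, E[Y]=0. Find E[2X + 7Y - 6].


E[2X + 7Y - 6] = 2*E[X] + 7*E[Y] - 6
= (2)*(8) + (7)*(0) + (-6)
= 16 + 0 - 6 = 10

10


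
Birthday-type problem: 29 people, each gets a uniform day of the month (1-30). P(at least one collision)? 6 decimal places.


P(all different) = prod((30-i)/30 for i=0..28) = 0.000000
P(at least one match) = 1 - 0.000000 = 1.000000

1.000000


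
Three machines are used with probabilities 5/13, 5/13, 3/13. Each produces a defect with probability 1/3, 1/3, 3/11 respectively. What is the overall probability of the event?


P(A) = P(A|B1)P(B1) + P(A|B2)P(B2) + P(A|B3)P(B3)
= 1/3*5/13 + 1/3*5/13 + 3/11*3/13
= 5/39 + 5/39 + 9/143 = 137/429

137/429


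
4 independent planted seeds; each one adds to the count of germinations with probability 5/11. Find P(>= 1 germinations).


P(at least one) = 1 - P(none)
P(none) = (1 - 5/11)^4 = (6/11)^4 = 1296/14641
P(at least one) = 1 - 1296/14641 = 13345/14641

13345/14641


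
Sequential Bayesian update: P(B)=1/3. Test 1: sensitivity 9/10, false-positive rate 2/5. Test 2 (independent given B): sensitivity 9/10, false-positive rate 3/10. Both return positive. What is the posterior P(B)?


After test 1: P(+) = 9/10*1/3 + 2/5*2/3 = 17/30
P(B|+) = (3/10)/(17/30) = 9/17
After test 2 (use post1 as new prior): P(+) = 9/10*9/17 + 3/10*8/17 = 21/34
P(B|+,+) = (81/170)/(21/34) = 27/35

27/35


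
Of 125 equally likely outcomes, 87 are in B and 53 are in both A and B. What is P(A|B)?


P(A|B) = P(A∩B)/P(B) = (53/125)/(87/125) = 53/87

53/87


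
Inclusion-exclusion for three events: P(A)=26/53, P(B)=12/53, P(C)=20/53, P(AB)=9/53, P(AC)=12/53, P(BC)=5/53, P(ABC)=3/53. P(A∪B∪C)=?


P(A∪B∪C) = P(A)+P(B)+P(C) - P(AB)-P(AC)-P(BC) + P(ABC)
= 26/53+12/53+20/53 - 9/53-12/53-5/53 + 3/53
= 35/53

35/53


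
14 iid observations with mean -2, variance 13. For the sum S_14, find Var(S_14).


By independence, Var(S_n) = n*Var(X_1) = 14*13 = 182

182


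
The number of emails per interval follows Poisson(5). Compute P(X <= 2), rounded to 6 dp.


P(X<=2) = e^(-5)*5^0/0! + e^(-5)*5^1/1! + e^(-5)*5^2/2!
≈ 0.0067379470 + 0.0336897350 + 0.0842243375
= 0.1246520195
≈ 0.124652

0.124652


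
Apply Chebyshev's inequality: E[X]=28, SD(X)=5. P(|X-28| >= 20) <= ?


k = 20/5 = 4
Chebyshev: P(|X-mu| >= k*sigma) <= 1/k^2 = 1/4^2 = 1/16

1/16


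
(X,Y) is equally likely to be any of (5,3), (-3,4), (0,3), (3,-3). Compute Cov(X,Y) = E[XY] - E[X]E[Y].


E[X]=5/4, E[Y]=7/4, E[XY]=-3/2
Cov(X,Y) = E[XY] - E[X]E[Y] = -3/2 - 5/4*7/4 = -59/16

-59/16


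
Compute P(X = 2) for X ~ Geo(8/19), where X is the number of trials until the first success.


P(X=2) = (1-p)^1 * p = (11/19)^1 * 8/19
= 11/19 * 8/19 = 88/361

88/361


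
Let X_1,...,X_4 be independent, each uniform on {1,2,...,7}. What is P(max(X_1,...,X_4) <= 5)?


P(max <= 5) = P(all X_i <= 5) = (P(X_1 <= 5))^4
= (5/7)^4 = 625/2401

625/2401


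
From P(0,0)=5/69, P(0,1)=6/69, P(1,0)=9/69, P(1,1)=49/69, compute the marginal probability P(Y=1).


P(Y=1) = P(0,1)+P(1,1) = 6/69 + 49/69 = 55/69

55/69


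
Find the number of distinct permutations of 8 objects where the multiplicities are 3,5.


8! = 40320
Denominator: 3!=6 * 5!=120
Coefficient = 40320 / 720 = 56

56


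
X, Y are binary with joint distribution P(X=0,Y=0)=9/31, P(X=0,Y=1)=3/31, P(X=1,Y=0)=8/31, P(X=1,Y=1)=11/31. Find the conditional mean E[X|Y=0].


P(Y=0) = 17/31
E[X|Y=0] = (0*9 + 1*8)/17 = 8/17

8/17


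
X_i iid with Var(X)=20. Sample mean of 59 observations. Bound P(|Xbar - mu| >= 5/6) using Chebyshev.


Var(Xbar) = Var(X)/n = 20/59
Chebyshev: P(|Xbar-mu| >= 5/6) <= Var(Xbar)/(5/6)^2 = (20/59)/(25/36) = 144/295

144/295


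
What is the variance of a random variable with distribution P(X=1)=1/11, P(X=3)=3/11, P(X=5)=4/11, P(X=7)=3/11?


E[X] = 51/11, E[X^2] = 25
Var(X) = E[X^2] - (E[X])^2 = 25 - (51/11)^2 = 424/121

424/121


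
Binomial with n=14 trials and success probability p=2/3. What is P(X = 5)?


P(X=5) = C(14,5) * p^5 * (1-p)^9
= 2002 * 32/243 * 1/19683
= 64064/4782969

64064/4782969


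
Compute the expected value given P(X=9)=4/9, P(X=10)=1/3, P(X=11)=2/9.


E[X] = sum(x * P(x))
= 9*4/9 + 10*1/3 + 11*2/9
= 88/9

88/9


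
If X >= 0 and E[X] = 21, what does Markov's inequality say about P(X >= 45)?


Markov: P(X >= a) <= E[X]/a
P(X >= 45) <= 21/45 = 7/15

7/15


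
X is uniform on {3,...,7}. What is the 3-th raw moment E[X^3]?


E[X^3] = (1/5) * sum(x^3 for x=3..7)
= 775/5 = 155

155


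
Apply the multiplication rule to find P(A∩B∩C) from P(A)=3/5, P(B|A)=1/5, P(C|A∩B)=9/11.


P(A∩B∩C) = P(A) * P(B|A) * P(C|A∩B)
= 3/5 * 1/5 * 9/11
= 3/25 * 9/11 = 27/275

27/275


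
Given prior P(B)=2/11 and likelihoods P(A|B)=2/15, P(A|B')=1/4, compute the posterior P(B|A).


P(A) = P(A|B)P(B) + P(A|B')P(B') = 2/15*2/11 + 1/4*9/11 = 151/660
P(B|A) = P(A|B)P(B)/P(A) = (4/165)/(151/660) = 16/151

16/151


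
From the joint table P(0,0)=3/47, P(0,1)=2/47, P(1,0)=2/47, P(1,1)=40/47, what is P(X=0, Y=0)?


Read from table: P(X=0, Y=0) = 3/47

3/47


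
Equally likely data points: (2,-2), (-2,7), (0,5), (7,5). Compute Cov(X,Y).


E[X]=7/4, E[Y]=15/4, E[XY]=17/4
Cov(X,Y) = E[XY] - E[X]E[Y] = 17/4 - 7/4*15/4 = -37/16

-37/16


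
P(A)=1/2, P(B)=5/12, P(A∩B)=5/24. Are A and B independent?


P(A)*P(B) = 1/2*5/12 = 5/24
P(A∩B) = 5/24, which equals P(A)P(B), so independent

Yes, A and B are independent


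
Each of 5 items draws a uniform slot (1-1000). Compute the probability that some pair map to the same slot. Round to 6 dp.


P(all different) = prod((1000-i)/1000 for i=0..4) = 0.990035
P(at least one match) = 1 - 0.990035 = 0.009965

0.009965
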